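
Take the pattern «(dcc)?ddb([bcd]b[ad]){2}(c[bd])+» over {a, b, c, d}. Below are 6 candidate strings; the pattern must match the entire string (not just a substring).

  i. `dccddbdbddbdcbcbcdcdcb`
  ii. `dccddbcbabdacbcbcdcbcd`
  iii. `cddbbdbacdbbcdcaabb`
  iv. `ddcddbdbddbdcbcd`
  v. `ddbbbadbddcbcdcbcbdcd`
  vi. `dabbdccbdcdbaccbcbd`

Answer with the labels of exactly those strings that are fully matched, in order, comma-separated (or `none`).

i

i → match
ii → no match
iii → no match
iv → no match
v → no match
vi → no match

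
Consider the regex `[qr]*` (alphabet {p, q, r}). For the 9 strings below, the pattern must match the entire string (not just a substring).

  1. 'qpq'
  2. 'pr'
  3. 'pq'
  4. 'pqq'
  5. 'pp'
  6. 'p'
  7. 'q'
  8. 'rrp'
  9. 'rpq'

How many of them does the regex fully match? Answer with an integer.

1

1 → no match
2 → no match
3 → no match
4 → no match
5 → no match
6 → no match
7 → match
8 → no match
9 → no match
Total matched: 1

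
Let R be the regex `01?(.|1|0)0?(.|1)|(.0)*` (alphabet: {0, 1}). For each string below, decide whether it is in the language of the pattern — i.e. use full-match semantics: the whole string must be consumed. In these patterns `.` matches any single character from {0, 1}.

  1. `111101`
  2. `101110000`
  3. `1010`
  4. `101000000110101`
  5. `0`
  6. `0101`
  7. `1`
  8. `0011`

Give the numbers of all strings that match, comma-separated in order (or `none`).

1. `111101` → no match
2. `101110000` → no match
3. `1010` → match
4 → no match
5. `0` → no match
6. `0101` → match
7. `1` → no match
8. `0011` → no match

3, 6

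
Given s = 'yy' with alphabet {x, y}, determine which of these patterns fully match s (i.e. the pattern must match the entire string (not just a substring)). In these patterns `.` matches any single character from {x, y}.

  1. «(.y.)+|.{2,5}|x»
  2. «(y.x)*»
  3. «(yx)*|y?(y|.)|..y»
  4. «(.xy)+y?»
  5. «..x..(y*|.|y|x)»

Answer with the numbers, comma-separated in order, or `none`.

1 → match
2 → no match
3 → match
4 → no match
5 → no match

1, 3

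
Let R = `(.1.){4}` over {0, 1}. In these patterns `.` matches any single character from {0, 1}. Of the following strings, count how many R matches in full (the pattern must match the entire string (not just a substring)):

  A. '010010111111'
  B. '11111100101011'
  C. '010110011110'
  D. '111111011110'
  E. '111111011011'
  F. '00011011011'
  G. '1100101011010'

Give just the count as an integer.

4

A. '010010111111' → match
B → no match
C. '010110011110' → match
D. '111111011110' → match
E. '111111011011' → match
F. '00011011011' → no match
G → no match
Total matched: 4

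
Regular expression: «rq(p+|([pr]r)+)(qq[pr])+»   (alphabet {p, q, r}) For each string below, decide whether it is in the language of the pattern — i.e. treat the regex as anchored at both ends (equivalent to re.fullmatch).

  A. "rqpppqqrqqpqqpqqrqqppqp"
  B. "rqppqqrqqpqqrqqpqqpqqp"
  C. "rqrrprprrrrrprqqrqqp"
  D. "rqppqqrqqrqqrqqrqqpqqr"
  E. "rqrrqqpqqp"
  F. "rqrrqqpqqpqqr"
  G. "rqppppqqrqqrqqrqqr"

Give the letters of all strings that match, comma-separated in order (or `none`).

B, C, D, E, F, G

A → no match
B → match
C → match
D → match
E. "rqrrqqpqqp" → match
F → match
G → match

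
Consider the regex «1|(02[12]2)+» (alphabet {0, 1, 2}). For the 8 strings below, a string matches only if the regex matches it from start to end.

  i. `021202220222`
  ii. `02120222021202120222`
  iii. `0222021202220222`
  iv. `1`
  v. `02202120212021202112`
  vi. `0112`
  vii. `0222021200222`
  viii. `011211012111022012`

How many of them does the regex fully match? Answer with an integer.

i. `021202220222` → match
ii → match
iii → match
iv. `1` → match
v → no match
vi. `0112` → no match
vii → no match
viii → no match
Total matched: 4

4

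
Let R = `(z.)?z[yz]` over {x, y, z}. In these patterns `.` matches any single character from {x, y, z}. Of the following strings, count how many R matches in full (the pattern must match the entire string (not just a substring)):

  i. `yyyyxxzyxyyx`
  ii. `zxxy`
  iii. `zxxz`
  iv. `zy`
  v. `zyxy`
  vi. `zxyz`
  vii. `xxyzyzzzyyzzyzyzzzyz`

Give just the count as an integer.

1

i. `yyyyxxzyxyyx` → no match
ii. `zxxy` → no match
iii. `zxxz` → no match
iv. `zy` → match
v. `zyxy` → no match
vi. `zxyz` → no match
vii → no match
Total matched: 1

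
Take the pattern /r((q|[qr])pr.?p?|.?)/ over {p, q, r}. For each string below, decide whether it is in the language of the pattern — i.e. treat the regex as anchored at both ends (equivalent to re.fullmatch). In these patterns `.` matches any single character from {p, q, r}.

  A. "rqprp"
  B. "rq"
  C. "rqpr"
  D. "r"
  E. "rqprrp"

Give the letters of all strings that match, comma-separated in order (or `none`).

A, B, C, D, E

A → match
B → match
C → match
D → match
E → match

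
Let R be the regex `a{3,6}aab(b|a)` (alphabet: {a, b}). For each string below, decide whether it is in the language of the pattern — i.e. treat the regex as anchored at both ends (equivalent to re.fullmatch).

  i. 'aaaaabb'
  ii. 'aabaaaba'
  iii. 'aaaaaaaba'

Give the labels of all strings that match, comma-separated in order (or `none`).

i → match
ii → no match
iii → match

i, iii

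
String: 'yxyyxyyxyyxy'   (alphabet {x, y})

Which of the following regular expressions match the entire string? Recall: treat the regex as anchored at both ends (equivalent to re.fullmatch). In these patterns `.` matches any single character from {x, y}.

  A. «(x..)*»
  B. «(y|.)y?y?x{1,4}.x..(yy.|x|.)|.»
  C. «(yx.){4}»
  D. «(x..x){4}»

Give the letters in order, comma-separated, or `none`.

A → no match
B → no match
C → match
D → no match — must start with 'x'

C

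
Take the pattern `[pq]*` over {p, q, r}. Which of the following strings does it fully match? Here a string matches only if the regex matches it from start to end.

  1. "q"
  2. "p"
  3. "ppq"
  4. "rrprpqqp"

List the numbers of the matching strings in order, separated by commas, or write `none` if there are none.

1, 2, 3

1. "q" → match
2. "p" → match
3. "ppq" → match
4. "rrprpqqp" → no match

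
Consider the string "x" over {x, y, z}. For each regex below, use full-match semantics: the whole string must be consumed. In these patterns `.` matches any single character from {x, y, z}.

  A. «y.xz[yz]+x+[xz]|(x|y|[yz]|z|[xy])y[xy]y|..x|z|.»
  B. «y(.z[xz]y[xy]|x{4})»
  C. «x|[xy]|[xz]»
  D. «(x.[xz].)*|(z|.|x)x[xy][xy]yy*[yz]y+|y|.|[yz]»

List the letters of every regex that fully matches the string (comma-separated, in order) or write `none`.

A, C, D

A → match
B → no match — must start with "y"
C → match
D → match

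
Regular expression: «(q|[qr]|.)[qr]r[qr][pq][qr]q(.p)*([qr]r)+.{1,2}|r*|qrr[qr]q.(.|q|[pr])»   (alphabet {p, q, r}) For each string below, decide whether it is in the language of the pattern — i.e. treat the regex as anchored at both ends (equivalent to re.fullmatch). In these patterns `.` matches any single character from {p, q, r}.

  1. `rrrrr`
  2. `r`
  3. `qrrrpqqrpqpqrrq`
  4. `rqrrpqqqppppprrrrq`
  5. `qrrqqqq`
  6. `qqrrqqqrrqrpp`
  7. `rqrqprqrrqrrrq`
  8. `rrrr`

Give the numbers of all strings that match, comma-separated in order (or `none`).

1, 2, 3, 4, 5, 6, 7, 8

1 → match
2 → match
3 → match
4 → match
5 → match
6 → match
7 → match
8 → match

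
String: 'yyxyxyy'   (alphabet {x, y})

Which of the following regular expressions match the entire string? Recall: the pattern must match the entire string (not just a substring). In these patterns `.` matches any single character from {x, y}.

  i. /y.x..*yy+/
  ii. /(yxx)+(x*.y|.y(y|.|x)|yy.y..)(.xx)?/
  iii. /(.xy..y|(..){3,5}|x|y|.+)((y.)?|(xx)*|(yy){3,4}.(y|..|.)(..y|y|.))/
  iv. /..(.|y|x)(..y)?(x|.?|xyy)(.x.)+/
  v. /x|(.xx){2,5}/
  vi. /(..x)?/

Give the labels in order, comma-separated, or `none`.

i → match
ii → no match — must start with 'yxx'
iii → match
iv → no match
v → no match
vi → no match

i, iii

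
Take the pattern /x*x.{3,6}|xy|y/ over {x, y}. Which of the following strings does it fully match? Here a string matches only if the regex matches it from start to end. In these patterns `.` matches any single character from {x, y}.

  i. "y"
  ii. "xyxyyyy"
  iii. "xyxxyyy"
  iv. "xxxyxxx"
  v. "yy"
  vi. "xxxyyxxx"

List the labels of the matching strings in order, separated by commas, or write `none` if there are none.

i → match
ii → match
iii → match
iv → match
v → no match
vi → match

i, ii, iii, iv, vi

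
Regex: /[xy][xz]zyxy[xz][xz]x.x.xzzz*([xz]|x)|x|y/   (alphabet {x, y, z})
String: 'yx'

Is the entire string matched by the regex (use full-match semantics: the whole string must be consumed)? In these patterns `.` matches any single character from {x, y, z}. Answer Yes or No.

No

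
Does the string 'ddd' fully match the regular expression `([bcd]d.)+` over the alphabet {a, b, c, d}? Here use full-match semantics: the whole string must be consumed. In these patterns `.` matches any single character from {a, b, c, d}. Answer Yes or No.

Yes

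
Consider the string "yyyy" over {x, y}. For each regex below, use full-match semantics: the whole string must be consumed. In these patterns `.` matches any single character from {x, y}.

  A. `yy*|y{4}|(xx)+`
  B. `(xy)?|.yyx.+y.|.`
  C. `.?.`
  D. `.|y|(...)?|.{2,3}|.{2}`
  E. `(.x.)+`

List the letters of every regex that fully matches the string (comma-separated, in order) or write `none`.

A

A → match
B → no match
C → no match
D → no match
E → no match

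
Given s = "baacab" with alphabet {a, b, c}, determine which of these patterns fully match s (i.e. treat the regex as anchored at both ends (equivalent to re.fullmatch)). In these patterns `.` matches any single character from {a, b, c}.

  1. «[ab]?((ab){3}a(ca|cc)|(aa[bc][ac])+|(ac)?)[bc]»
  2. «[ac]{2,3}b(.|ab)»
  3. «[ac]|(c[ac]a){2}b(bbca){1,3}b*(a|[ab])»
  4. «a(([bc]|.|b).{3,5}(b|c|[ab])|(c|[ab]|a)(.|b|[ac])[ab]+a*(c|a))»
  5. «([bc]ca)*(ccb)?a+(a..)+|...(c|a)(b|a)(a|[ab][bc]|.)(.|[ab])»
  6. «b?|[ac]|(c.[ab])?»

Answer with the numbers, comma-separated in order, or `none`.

1

1 → match
2 → no match
3 → no match
4 → no match — must start with "a"
5 → no match
6 → no match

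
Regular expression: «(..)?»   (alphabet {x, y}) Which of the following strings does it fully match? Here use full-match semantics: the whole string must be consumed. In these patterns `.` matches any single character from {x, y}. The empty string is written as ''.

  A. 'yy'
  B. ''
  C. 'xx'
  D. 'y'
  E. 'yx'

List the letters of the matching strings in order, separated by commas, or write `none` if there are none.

A → match
B → match
C → match
D → no match
E → match

A, B, C, E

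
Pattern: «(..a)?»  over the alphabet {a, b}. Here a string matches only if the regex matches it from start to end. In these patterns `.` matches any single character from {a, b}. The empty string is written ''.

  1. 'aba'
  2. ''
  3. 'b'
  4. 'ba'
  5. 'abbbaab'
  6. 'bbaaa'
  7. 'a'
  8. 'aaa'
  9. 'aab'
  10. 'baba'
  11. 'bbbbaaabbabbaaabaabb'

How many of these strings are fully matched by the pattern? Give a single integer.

1 → match
2 → match
3 → no match
4 → no match
5 → no match
6 → no match
7 → no match
8 → match
9 → no match
10 → no match
11 → no match
Total matched: 3

3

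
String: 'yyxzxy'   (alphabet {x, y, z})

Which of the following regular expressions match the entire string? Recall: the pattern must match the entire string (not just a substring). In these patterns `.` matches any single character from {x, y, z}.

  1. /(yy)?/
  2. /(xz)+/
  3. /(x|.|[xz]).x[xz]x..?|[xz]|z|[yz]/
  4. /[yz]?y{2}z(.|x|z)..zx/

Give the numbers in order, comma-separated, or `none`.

1 → no match
2 → no match — must start with 'xz'
3 → match
4 → no match — must end with 'zx'

3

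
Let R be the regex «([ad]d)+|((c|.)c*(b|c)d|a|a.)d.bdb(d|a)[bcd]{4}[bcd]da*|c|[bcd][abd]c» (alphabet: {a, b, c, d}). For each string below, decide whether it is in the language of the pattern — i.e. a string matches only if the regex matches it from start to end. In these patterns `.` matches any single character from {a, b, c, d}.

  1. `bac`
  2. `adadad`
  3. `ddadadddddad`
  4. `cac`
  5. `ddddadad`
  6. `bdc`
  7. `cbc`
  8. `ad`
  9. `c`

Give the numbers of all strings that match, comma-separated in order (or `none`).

1, 2, 3, 4, 5, 6, 7, 8, 9

1 → match
2 → match
3 → match
4 → match
5 → match
6 → match
7 → match
8 → match
9 → match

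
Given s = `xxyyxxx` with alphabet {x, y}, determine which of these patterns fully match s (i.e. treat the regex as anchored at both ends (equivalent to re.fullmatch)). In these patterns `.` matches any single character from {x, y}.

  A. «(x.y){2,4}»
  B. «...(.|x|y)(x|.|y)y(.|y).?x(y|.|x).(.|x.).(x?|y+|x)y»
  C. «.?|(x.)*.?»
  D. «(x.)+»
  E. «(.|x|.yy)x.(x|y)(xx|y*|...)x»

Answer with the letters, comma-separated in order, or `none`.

A → no match — must end with `y`
B → no match — must end with `y`
C → no match
D → no match
E → match

E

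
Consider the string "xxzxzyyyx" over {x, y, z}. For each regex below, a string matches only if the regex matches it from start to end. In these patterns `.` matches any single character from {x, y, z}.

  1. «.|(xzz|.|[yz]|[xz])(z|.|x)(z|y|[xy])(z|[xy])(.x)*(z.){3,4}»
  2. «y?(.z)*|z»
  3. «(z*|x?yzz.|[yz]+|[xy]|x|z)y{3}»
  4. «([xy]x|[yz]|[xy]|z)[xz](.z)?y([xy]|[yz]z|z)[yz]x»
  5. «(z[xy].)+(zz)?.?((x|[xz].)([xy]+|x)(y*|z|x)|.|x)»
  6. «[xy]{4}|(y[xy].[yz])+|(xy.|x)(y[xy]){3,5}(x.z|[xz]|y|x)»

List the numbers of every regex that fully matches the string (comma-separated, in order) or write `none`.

1 → no match
2 → no match
3 → no match — must end with "y"
4 → match
5 → no match — must start with "z"
6 → no match

4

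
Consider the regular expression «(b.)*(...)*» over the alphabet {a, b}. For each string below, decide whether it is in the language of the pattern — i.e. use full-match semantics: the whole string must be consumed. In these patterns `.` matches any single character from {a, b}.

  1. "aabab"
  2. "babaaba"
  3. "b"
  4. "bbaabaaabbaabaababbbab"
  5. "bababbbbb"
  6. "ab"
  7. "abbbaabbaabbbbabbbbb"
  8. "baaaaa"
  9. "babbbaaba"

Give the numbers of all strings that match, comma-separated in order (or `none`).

1 → no match
2 → match
3 → no match
4 → no match
5 → match
6 → no match
7 → no match
8 → match
9 → match

2, 5, 8, 9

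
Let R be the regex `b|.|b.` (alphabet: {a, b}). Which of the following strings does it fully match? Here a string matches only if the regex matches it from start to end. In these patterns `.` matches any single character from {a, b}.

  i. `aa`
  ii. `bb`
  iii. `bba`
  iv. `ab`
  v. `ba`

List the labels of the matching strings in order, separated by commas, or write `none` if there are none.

i → no match
ii → match
iii → no match
iv → no match
v → match

ii, v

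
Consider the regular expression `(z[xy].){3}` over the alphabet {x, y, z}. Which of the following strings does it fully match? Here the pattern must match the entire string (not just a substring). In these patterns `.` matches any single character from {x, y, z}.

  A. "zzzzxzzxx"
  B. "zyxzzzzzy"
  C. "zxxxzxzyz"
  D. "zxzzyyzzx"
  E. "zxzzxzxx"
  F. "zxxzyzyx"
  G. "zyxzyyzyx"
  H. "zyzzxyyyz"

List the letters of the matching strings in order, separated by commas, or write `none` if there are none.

G

A. "zzzzxzzxx" → no match
B. "zyxzzzzzy" → no match
C. "zxxxzxzyz" → no match
D. "zxzzyyzzx" → no match
E. "zxzzxzxx" → no match
F. "zxxzyzyx" → no match
G. "zyxzyyzyx" → match
H. "zyzzxyyyz" → no match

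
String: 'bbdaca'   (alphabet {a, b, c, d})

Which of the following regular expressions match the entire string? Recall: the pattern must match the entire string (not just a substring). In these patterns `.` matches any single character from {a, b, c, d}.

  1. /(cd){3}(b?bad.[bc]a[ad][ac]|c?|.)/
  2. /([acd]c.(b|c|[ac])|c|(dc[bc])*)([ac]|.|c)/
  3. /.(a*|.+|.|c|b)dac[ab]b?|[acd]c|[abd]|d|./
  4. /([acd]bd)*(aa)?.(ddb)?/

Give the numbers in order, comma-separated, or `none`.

1 → no match — must start with 'cd'
2 → no match
3 → match
4 → no match

3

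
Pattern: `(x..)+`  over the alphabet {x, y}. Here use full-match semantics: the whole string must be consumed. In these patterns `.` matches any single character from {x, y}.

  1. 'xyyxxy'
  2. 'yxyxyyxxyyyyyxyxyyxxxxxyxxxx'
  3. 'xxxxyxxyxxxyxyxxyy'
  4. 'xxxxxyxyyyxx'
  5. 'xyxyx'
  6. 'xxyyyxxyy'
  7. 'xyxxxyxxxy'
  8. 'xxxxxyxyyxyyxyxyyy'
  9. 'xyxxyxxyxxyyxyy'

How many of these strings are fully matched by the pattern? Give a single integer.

3

1 → match
2 → no match — must start with 'x'
3 → match
4 → no match
5 → no match
6 → no match
7 → no match
8 → no match
9 → match
Total matched: 3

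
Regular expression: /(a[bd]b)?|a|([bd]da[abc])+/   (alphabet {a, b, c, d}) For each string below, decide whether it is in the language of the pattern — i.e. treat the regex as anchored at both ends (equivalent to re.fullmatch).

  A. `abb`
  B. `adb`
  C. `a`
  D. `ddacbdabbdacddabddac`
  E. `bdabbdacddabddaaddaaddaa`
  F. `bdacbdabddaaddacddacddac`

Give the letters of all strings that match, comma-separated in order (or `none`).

A → match
B → match
C → match
D → match
E → match
F → match

A, B, C, D, E, F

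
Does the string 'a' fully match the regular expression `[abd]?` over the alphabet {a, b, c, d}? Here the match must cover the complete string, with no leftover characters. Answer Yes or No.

Yes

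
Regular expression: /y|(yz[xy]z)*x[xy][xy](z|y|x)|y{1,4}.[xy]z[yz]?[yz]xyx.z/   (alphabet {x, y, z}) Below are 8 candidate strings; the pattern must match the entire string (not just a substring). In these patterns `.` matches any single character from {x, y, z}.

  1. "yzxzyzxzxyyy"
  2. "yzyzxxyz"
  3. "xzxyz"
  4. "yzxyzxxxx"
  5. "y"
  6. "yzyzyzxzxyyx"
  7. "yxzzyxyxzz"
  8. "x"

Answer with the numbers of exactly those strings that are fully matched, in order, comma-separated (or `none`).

1, 2, 5, 6

1 → match
2 → match
3 → no match
4 → no match
5 → match
6 → match
7 → no match
8 → no match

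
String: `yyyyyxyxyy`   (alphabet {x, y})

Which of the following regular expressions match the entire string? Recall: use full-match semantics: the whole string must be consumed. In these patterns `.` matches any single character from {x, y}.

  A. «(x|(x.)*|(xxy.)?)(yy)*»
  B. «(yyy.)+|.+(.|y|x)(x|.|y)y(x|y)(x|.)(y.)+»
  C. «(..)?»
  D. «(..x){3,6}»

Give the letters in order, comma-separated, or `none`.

A → no match
B → match
C → no match
D → no match — must end with `x`

B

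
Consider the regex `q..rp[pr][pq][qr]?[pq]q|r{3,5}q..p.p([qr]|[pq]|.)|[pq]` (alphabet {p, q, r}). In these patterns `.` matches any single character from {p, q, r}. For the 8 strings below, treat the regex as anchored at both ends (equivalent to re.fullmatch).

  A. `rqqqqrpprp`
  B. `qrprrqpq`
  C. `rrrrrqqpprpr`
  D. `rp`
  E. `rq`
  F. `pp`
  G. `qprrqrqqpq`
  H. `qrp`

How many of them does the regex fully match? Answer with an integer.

A → no match
B → no match
C → match
D → no match
E → no match
F → no match
G → no match
H → no match
Total matched: 1

1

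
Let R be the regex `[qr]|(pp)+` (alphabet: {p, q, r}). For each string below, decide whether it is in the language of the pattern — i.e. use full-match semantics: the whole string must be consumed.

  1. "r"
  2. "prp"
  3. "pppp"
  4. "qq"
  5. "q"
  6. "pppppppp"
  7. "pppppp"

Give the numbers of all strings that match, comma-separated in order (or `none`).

1 → match
2 → no match
3 → match
4 → no match
5 → match
6 → match
7 → match

1, 3, 5, 6, 7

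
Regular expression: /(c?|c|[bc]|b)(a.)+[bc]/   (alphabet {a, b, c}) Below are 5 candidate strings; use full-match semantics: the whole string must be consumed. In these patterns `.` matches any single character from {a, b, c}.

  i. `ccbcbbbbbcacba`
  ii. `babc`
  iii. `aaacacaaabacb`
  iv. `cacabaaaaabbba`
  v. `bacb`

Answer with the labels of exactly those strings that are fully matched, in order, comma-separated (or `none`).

i → no match
ii → match
iii → match
iv → no match
v → match

ii, iii, v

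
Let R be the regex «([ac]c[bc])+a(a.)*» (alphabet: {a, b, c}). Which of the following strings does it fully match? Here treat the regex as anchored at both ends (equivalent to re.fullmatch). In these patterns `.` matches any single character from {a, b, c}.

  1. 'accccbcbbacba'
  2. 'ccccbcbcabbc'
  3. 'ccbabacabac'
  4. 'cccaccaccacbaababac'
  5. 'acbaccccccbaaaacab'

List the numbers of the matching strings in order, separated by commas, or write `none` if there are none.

4

1 → no match
2 → no match
3 → no match
4 → match
5 → no match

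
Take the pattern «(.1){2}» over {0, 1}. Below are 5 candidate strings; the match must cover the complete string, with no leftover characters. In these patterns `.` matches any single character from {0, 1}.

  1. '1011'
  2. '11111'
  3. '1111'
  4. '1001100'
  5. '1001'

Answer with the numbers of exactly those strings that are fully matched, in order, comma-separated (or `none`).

3

1 → no match
2 → no match
3 → match
4 → no match — must end with '1'
5 → no match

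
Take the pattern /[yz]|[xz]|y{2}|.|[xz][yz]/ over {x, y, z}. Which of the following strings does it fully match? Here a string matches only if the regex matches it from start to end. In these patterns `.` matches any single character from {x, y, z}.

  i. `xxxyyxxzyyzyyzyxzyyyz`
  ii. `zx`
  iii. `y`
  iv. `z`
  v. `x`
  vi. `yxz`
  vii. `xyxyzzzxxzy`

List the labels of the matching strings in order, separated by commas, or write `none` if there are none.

i → no match
ii. `zx` → no match
iii. `y` → match
iv. `z` → match
v. `x` → match
vi. `yxz` → no match
vii. `xyxyzzzxxzy` → no match

iii, iv, v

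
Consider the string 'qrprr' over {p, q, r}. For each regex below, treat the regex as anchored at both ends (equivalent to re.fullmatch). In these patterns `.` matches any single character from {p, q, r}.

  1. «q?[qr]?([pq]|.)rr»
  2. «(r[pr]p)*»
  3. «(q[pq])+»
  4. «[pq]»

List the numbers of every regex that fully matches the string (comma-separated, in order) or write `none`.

1 → match
2 → no match
3 → no match
4 → no match

1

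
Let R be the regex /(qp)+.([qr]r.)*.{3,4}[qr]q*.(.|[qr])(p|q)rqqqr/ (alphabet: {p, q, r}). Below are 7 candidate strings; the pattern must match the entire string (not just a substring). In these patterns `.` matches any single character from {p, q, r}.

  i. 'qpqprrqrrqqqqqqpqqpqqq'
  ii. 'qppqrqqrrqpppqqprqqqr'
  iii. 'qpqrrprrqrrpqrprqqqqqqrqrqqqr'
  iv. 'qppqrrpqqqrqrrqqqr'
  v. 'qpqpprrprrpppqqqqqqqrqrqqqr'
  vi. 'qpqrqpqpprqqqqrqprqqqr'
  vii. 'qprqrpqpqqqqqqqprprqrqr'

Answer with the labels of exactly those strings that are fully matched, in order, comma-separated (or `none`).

i → no match — must end with 'rqqqr'
ii → no match
iii → match
iv → no match
v → match
vi → no match
vii → no match — must end with 'rqqqr'

iii, v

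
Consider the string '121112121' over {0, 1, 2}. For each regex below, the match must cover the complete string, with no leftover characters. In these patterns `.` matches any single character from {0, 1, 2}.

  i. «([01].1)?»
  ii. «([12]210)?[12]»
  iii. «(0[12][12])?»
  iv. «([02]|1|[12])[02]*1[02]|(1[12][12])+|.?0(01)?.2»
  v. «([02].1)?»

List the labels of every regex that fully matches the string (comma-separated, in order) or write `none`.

iv

i → no match
ii → no match
iii → no match
iv → match
v → no match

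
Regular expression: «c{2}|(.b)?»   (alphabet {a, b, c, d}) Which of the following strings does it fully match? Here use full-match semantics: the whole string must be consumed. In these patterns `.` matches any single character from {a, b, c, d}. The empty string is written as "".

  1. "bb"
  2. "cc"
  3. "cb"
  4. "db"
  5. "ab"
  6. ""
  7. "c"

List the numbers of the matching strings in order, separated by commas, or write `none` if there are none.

1, 2, 3, 4, 5, 6

1 → match
2 → match
3 → match
4 → match
5 → match
6 → match
7 → no match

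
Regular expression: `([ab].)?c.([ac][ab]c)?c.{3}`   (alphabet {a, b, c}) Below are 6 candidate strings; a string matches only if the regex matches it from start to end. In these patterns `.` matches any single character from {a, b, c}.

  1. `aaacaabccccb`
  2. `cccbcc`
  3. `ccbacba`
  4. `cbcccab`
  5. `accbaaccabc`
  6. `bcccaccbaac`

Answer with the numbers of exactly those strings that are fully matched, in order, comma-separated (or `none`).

2, 5

1 → no match
2 → match
3 → no match
4 → no match
5 → match
6 → no match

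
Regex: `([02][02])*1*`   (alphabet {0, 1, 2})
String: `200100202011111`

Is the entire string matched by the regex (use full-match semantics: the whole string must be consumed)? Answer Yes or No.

No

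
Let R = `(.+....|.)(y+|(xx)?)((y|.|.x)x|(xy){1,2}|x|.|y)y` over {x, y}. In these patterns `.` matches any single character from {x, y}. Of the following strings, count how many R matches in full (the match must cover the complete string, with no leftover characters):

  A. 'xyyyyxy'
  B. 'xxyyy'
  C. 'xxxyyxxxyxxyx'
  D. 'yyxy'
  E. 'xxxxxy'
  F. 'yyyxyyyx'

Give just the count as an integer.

3

A → match
B → no match
C → no match — must end with 'y'
D → match
E → match
F → no match — must end with 'y'
Total matched: 3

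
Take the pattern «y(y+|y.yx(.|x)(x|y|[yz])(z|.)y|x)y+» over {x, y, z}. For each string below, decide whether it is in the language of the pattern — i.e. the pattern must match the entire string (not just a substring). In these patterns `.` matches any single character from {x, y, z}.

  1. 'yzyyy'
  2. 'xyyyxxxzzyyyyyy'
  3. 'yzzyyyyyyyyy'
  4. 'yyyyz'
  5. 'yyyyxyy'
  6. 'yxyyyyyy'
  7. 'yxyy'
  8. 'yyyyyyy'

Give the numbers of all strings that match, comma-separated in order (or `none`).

6, 7, 8

1 → no match
2 → no match — must start with 'y'
3 → no match
4 → no match — must end with 'y'
5 → no match
6 → match
7 → match
8 → match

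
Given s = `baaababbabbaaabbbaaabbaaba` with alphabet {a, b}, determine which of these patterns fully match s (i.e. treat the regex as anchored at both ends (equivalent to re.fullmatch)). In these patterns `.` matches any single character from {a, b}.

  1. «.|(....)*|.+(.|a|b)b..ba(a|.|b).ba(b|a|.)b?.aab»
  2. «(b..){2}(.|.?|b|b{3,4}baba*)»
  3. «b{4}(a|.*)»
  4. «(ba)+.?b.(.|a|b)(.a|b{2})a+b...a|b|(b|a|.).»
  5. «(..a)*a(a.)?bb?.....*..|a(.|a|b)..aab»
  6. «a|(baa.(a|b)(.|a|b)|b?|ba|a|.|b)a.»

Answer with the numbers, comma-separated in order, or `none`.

1 → no match
2 → no match
3 → no match
4 → no match
5 → match
6 → no match

5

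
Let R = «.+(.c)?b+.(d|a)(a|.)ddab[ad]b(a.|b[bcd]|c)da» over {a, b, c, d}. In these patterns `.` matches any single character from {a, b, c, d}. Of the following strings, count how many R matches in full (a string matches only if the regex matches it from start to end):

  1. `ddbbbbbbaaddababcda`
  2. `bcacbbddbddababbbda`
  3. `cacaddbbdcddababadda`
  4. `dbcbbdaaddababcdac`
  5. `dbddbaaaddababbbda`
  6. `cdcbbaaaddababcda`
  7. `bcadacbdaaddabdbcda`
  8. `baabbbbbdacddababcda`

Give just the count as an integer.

1 → match
2 → match
3 → match
4 → no match — must end with `da`
5 → match
6 → match
7 → match
8 → match
Total matched: 7

7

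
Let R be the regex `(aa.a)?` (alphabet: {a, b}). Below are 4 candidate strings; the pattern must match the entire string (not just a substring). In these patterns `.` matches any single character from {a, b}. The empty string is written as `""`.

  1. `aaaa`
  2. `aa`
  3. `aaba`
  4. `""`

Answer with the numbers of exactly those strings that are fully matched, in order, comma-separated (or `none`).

1, 3, 4

1 → match
2 → no match
3 → match
4 → match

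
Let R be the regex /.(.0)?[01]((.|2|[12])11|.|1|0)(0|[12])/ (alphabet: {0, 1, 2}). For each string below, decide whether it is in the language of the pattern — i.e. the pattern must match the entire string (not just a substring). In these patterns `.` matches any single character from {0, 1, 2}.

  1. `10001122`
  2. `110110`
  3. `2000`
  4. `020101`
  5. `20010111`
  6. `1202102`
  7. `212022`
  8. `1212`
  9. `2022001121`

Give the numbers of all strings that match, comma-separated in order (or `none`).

1 → no match
2 → match
3 → match
4 → match
5 → match
6 → no match
7 → no match
8 → no match
9 → no match

2, 3, 4, 5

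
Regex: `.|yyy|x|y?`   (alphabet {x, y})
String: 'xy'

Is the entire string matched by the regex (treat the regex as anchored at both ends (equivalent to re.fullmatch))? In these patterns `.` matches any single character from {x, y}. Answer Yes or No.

No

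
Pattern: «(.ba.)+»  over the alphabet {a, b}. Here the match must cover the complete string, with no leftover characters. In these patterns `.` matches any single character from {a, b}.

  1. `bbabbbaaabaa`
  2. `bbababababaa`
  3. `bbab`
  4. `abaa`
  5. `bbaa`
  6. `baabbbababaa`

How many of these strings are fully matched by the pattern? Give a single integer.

1 → match
2 → match
3 → match
4 → match
5 → match
6 → no match
Total matched: 5

5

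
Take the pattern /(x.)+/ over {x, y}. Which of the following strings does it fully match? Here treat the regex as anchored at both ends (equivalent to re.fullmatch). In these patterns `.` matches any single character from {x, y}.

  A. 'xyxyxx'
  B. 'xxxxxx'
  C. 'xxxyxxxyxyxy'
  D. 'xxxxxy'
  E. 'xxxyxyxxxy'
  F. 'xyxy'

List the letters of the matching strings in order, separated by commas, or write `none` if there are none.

A → match
B → match
C → match
D → match
E → match
F → match

A, B, C, D, E, F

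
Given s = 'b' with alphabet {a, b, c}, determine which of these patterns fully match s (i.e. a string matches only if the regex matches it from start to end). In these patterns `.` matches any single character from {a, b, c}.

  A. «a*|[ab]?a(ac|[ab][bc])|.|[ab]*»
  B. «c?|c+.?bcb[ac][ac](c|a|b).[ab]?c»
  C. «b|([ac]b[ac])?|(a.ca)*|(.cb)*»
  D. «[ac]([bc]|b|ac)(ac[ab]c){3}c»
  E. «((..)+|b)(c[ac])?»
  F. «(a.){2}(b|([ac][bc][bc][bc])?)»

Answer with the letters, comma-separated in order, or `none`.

A, C, E

A → match
B → no match
C → match
D → no match — must end with 'cc'
E → match
F → no match — must start with 'a'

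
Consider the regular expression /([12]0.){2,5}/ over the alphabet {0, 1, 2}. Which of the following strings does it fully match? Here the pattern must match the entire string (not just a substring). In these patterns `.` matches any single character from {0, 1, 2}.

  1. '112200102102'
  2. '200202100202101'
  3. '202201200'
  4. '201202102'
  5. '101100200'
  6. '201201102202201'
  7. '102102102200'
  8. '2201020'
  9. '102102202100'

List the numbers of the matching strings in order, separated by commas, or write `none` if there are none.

2, 3, 4, 5, 6, 7, 9

1. '112200102102' → no match
2 → match
3. '202201200' → match
4. '201202102' → match
5. '101100200' → match
6 → match
7. '102102102200' → match
8. '2201020' → no match
9. '102102202100' → match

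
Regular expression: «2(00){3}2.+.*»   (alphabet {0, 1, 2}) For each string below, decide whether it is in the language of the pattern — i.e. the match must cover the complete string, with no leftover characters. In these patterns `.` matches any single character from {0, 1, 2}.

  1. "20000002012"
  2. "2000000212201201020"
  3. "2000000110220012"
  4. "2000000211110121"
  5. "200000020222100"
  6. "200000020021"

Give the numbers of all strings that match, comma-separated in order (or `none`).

1 → match
2 → match
3 → no match
4 → match
5 → match
6 → match

1, 2, 4, 5, 6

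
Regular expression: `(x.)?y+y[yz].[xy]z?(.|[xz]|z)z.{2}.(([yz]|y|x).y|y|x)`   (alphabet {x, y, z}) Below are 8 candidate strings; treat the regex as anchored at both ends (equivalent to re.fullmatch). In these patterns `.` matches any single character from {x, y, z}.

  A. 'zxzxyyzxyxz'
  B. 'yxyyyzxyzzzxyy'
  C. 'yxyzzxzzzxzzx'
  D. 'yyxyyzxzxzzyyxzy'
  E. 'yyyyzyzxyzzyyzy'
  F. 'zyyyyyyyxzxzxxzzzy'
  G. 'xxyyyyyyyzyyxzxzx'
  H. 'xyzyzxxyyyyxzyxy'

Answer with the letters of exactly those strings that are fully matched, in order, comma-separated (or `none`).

none

A → no match
B → no match
C → no match
D → no match
E → no match
F → no match
G → no match
H → no match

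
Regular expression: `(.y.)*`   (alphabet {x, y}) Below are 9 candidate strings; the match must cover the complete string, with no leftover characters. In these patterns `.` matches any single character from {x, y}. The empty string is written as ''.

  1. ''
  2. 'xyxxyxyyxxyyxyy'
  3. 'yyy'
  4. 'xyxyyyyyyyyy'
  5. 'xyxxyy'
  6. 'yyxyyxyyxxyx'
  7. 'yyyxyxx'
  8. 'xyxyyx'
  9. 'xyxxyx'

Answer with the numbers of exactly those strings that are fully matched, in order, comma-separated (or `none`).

1 → match
2 → match
3 → match
4 → match
5 → match
6 → match
7 → no match
8 → match
9 → match

1, 2, 3, 4, 5, 6, 8, 9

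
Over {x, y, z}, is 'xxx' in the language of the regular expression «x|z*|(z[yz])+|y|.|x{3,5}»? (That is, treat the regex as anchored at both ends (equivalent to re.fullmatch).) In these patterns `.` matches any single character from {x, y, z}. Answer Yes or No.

Yes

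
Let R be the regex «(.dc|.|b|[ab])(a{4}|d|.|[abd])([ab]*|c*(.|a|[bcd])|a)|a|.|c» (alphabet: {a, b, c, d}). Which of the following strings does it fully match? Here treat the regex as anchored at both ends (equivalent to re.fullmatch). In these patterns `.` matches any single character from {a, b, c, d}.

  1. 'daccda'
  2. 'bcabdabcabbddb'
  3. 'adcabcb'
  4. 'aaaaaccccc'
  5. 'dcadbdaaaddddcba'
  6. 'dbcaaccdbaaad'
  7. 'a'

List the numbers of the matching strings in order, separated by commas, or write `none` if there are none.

1 → no match
2 → no match
3 → no match
4 → match
5 → no match
6 → no match
7 → match

4, 7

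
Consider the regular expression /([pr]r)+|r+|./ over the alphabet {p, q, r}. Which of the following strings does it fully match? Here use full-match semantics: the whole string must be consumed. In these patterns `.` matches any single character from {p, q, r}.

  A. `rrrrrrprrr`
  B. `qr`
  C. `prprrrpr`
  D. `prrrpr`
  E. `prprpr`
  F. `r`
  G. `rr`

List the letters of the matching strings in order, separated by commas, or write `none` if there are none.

A. `rrrrrrprrr` → match
B. `qr` → no match
C. `prprrrpr` → match
D. `prrrpr` → match
E. `prprpr` → match
F. `r` → match
G. `rr` → match

A, C, D, E, F, G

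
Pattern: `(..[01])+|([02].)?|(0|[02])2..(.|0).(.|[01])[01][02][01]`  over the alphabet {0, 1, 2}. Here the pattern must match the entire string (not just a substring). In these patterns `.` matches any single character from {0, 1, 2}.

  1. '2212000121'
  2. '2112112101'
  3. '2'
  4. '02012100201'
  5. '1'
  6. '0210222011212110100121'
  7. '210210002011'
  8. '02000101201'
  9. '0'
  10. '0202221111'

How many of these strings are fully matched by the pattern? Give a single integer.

1 → match
2 → no match
3 → no match
4 → no match
5 → no match
6 → no match
7 → no match
8 → no match
9 → no match
10 → no match
Total matched: 1

1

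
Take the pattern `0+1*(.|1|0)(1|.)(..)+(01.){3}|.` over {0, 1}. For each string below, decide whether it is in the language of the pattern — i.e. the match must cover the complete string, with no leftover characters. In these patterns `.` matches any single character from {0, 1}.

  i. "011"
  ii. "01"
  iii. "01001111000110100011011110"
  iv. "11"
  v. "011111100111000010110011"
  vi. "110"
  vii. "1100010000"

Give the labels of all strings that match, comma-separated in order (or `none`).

i → no match
ii → no match
iii → no match
iv → no match
v → no match
vi → no match
vii → no match

none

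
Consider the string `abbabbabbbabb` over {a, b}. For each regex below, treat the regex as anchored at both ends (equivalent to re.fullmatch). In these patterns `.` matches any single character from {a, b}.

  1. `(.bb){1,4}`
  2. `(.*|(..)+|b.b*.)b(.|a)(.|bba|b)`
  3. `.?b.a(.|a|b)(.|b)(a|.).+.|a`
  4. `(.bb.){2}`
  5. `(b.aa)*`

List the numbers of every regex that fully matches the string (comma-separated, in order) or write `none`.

1 → no match
2 → no match
3 → match
4 → no match
5 → no match

3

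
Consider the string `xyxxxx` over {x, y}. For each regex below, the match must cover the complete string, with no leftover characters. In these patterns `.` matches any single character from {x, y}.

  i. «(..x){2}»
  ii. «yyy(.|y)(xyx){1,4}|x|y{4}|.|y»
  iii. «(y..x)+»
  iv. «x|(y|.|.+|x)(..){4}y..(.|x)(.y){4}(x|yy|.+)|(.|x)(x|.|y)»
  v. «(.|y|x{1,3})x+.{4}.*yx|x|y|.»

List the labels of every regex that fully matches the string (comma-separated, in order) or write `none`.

i

i → match
ii → no match
iii → no match — must start with `y`
iv → no match
v → no match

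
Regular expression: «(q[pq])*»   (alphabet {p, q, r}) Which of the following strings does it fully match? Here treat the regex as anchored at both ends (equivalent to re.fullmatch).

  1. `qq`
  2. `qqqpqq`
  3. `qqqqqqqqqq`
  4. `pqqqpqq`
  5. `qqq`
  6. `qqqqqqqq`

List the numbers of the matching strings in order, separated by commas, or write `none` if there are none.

1. `qq` → match
2. `qqqpqq` → match
3. `qqqqqqqqqq` → match
4. `pqqqpqq` → no match
5. `qqq` → no match
6. `qqqqqqqq` → match

1, 2, 3, 6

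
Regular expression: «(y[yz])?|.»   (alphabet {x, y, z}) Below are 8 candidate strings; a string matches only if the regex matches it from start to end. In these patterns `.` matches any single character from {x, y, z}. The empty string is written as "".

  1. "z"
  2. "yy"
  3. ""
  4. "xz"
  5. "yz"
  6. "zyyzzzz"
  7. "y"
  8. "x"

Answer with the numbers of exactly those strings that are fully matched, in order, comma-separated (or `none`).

1 → match
2 → match
3 → match
4 → no match
5 → match
6 → no match
7 → match
8 → match

1, 2, 3, 5, 7, 8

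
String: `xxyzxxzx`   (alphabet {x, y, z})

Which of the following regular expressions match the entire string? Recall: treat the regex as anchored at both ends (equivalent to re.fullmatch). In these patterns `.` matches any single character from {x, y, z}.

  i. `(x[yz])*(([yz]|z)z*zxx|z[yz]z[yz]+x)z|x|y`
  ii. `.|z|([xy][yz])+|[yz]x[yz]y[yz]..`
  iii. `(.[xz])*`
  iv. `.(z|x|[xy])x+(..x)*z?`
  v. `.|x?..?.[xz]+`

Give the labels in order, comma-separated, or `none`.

i → no match
ii → no match
iii → match
iv → no match
v → match

iii, v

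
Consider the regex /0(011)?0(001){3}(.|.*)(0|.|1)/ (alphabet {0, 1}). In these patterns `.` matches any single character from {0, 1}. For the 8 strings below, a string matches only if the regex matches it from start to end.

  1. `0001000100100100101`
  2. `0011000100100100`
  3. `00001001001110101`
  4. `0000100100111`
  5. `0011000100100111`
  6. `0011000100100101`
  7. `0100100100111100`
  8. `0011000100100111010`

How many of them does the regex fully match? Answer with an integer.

6

1 → no match
2 → match
3 → match
4 → match
5 → match
6 → match
7 → no match
8 → match
Total matched: 6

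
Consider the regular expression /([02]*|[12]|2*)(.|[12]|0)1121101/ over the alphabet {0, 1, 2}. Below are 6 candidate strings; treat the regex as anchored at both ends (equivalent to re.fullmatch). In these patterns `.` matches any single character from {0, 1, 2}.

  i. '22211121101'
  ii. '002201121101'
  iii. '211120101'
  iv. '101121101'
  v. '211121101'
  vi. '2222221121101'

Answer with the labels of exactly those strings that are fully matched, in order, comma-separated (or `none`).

i → match
ii → match
iii → no match — must end with '1121101'
iv → match
v → match
vi → match

i, ii, iv, v, vi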